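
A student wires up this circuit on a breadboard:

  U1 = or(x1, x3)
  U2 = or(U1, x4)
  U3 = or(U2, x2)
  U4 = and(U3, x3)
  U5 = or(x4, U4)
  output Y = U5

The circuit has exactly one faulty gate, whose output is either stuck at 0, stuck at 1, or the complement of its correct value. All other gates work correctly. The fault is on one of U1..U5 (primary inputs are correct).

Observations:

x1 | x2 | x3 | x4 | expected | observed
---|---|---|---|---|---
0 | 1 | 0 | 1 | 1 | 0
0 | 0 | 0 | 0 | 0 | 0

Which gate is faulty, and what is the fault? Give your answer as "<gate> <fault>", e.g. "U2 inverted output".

U5 stuck-at-0

Fault-free values for test 1 (x1=0, x2=1, x3=0, x4=1): U1=0, U2=1, U3=1, U4=0, U5=1, giving Y=1. Observed 0.
Test 1: faults giving observed 0 are {U5 stuck-at-0, U5 inverted output}.
Test 2 (x1=0, x2=0, x3=0, x4=0): fault-free U1=0, U2=0, U3=0, U4=0, U5=0 → 0; observed 0. Eliminates U5 inverted output.
Only U5 stuck-at-0 is consistent with every test.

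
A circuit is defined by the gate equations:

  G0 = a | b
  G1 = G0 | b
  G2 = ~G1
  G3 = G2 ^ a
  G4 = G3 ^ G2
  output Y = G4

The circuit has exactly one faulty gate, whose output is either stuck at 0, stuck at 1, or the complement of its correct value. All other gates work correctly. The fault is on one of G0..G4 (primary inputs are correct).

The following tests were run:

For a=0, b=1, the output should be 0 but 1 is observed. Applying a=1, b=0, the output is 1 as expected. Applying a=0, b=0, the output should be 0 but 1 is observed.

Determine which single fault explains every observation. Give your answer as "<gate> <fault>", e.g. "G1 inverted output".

Fault-free values for test 1 (a=0, b=1): G0=1, G1=1, G2=0, G3=0, G4=0, giving Y=0. Observed 1.
Test 1: faults giving observed 1 are {G3 stuck-at-1, G3 inverted output, G4 stuck-at-1, G4 inverted output}.
Test 2 (a=1, b=0): fault-free G0=1, G1=1, G2=0, G3=1, G4=1 → 1; observed 1. Eliminates G3 inverted output, G4 inverted output.
Test 3 (a=0, b=0): fault-free G0=0, G1=0, G2=1, G3=1, G4=0 → 0; observed 1. Eliminates G3 stuck-at-1.
Only G4 stuck-at-1 is consistent with every test.

G4 stuck-at-1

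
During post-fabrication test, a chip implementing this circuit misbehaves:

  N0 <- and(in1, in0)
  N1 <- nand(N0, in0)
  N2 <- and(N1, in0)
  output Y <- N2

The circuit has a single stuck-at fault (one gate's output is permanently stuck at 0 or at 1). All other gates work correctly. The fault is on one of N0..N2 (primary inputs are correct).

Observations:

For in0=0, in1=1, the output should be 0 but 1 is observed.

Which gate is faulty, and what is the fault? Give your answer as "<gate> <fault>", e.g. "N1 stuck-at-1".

Fault-free values for test 1 (in0=0, in1=1): N0=0, N1=1, N2=0, giving Y=0. Observed 1.
Test 1: faults giving observed 1 are {N2 stuck-at-1}.
Only N2 stuck-at-1 is consistent with every test.

N2 stuck-at-1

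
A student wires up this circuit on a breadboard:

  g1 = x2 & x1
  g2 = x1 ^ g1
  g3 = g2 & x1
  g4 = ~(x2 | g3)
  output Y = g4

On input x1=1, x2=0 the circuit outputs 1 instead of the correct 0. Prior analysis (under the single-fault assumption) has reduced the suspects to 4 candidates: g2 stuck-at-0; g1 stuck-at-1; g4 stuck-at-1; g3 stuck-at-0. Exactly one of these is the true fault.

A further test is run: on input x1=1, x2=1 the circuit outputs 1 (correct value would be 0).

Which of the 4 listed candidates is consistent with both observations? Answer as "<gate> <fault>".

g4 stuck-at-1

Evaluate each candidate on input x1=1, x2=1:
  g2 stuck-at-0: g1=1, g2=0 [stuck-at-0], g3=0, g4=0 → 0 — eliminated
  g1 stuck-at-1: g1=1 [stuck-at-1], g2=0, g3=0, g4=0 → 0 — eliminated
  g4 stuck-at-1: g1=1, g2=0, g3=0, g4=1 [stuck-at-1] → 1 — matches
  g3 stuck-at-0: g1=1, g2=0, g3=0 [stuck-at-0], g4=0 → 0 — eliminated
Only g4 stuck-at-1 reproduces the observed 1.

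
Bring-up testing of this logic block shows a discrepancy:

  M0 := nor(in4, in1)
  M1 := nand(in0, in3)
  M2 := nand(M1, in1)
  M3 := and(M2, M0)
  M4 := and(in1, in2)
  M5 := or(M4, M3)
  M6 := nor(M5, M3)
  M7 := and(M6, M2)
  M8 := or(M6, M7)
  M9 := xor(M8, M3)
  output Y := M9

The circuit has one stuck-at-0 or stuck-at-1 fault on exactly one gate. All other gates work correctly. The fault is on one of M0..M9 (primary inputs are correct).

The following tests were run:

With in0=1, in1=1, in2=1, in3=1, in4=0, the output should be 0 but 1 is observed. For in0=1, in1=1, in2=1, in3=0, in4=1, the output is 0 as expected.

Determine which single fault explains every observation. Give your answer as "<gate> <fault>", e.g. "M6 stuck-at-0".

Fault-free values for test 1 (in0=1, in1=1, in2=1, in3=1, in4=0): M0=0, M1=0, M2=1, M3=0, M4=1, M5=1, M6=0, M7=0, M8=0, M9=0, giving Y=0. Observed 1.
Test 1: faults giving observed 1 are {M0 stuck-at-1, M3 stuck-at-1, M4 stuck-at-0, M5 stuck-at-0, M6 stuck-at-1, M7 stuck-at-1, M8 stuck-at-1, M9 stuck-at-1}.
Test 2 (in0=1, in1=1, in2=1, in3=0, in4=1): fault-free M0=0, M1=1, M2=0, M3=0, M4=1, M5=1, M6=0, M7=0, M8=0, M9=0 → 0; observed 0. Eliminates M3 stuck-at-1, M4 stuck-at-0, M5 stuck-at-0, M6 stuck-at-1, M7 stuck-at-1, M8 stuck-at-1, M9 stuck-at-1.
Only M0 stuck-at-1 is consistent with every test.

M0 stuck-at-1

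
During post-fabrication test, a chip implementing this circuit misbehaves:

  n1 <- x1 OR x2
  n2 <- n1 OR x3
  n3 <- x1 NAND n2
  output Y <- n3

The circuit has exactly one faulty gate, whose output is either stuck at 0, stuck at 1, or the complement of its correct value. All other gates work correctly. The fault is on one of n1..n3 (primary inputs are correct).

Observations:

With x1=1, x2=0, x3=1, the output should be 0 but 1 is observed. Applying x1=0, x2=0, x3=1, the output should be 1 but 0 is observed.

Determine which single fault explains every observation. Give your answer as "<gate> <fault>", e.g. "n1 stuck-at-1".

Fault-free values for test 1 (x1=1, x2=0, x3=1): n1=1, n2=1, n3=0, giving Y=0. Observed 1.
Test 1: faults giving observed 1 are {n2 stuck-at-0, n2 inverted output, n3 stuck-at-1, n3 inverted output}.
Test 2 (x1=0, x2=0, x3=1): fault-free n1=0, n2=1, n3=1 → 1; observed 0. Eliminates n2 stuck-at-0, n2 inverted output, n3 stuck-at-1.
Only n3 inverted output is consistent with every test.

n3 inverted output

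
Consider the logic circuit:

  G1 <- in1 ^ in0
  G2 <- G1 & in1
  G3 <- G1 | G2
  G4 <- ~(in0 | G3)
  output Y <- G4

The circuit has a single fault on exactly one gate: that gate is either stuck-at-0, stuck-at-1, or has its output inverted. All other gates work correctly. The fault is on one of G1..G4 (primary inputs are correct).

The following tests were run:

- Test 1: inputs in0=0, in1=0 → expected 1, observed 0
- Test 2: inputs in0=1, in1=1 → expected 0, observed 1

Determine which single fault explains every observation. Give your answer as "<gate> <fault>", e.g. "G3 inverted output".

G4 inverted output

Fault-free values for test 1 (in0=0, in1=0): G1=0, G2=0, G3=0, G4=1, giving Y=1. Observed 0.
Test 1: faults giving observed 0 are {G1 stuck-at-1, G1 inverted output, G2 stuck-at-1, G2 inverted output, G3 stuck-at-1, G3 inverted output, G4 stuck-at-0, G4 inverted output}.
Test 2 (in0=1, in1=1): fault-free G1=0, G2=0, G3=0, G4=0 → 0; observed 1. Eliminates G1 stuck-at-1, G1 inverted output, G2 stuck-at-1, G2 inverted output, G3 stuck-at-1, G3 inverted output, G4 stuck-at-0.
Only G4 inverted output is consistent with every test.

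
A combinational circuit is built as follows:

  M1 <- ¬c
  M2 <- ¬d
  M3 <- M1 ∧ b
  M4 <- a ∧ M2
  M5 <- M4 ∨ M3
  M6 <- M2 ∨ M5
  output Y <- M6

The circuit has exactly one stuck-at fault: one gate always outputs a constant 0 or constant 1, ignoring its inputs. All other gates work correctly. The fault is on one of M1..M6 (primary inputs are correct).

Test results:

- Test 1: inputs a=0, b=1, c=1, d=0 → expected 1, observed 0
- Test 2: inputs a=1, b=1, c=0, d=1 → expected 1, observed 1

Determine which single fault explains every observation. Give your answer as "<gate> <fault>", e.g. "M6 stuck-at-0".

M2 stuck-at-0

Fault-free values for test 1 (a=0, b=1, c=1, d=0): M1=0, M2=1, M3=0, M4=0, M5=0, M6=1, giving Y=1. Observed 0.
Test 1: faults giving observed 0 are {M2 stuck-at-0, M6 stuck-at-0}.
Test 2 (a=1, b=1, c=0, d=1): fault-free M1=1, M2=0, M3=1, M4=0, M5=1, M6=1 → 1; observed 1. Eliminates M6 stuck-at-0.
Only M2 stuck-at-0 is consistent with every test.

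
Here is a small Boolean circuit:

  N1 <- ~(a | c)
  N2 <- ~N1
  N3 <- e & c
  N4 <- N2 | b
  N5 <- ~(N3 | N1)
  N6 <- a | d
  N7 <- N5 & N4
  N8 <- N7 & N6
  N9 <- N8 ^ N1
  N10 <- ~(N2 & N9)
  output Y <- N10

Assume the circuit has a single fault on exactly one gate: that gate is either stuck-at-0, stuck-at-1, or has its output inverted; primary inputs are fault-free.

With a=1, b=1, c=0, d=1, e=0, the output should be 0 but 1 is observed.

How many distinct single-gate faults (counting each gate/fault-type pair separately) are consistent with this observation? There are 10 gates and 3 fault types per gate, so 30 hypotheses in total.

Fault-free: N1=0, N2=1, N3=0, N4=1, N5=1, N6=1, N7=1, N8=1, N9=1, N10=0 → 0. Observed 1.
  N1: stuck-at-1, inverted output ✓; others ✗
  N2: stuck-at-0, inverted output ✓; others ✗
  N3: stuck-at-1, inverted output ✓; others ✗
  N4: stuck-at-0, inverted output ✓; others ✗
  N5: stuck-at-0, inverted output ✓; others ✗
  N6: stuck-at-0, inverted output ✓; others ✗
  N7: stuck-at-0, inverted output ✓; others ✗
  N8: stuck-at-0, inverted output ✓; others ✗
  N9: stuck-at-0, inverted output ✓; others ✗
  N10: stuck-at-1, inverted output ✓; others ✗
Consistent faults: {N1 stuck-at-1, N1 inverted output, N2 stuck-at-0, N2 inverted output, N3 stuck-at-1, N3 inverted output, N4 stuck-at-0, N4 inverted output, N5 stuck-at-0, N5 inverted output, N6 stuck-at-0, N6 inverted output, N7 stuck-at-0, N7 inverted output, N8 stuck-at-0, N8 inverted output, N9 stuck-at-0, N9 inverted output, N10 stuck-at-1, N10 inverted output} — 20 in all.

20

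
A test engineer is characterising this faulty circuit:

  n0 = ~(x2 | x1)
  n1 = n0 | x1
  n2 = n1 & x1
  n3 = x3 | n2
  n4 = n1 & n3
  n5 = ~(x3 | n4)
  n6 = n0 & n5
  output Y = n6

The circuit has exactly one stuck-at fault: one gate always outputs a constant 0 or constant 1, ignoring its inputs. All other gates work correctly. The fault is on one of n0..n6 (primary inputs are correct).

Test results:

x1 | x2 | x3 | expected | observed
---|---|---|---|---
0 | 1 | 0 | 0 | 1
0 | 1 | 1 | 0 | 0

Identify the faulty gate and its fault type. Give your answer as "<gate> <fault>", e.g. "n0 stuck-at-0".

Fault-free values for test 1 (x1=0, x2=1, x3=0): n0=0, n1=0, n2=0, n3=0, n4=0, n5=1, n6=0, giving Y=0. Observed 1.
Test 1: faults giving observed 1 are {n0 stuck-at-1, n6 stuck-at-1}.
Test 2 (x1=0, x2=1, x3=1): fault-free n0=0, n1=0, n2=0, n3=1, n4=0, n5=0, n6=0 → 0; observed 0. Eliminates n6 stuck-at-1.
Only n0 stuck-at-1 is consistent with every test.

n0 stuck-at-1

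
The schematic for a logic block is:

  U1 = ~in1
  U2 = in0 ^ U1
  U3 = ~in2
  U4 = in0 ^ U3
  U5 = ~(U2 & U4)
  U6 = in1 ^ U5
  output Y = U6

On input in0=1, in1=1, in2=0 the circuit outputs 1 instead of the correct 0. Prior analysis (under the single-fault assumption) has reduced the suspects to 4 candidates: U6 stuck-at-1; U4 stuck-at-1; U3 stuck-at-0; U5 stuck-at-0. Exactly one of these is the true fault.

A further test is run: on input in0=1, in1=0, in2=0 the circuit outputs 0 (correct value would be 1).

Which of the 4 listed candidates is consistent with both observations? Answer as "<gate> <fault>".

U5 stuck-at-0

Evaluate each candidate on input in0=1, in1=0, in2=0:
  U6 stuck-at-1: U1=1, U2=0, U3=1, U4=0, U5=1, U6=1 [stuck-at-1] → 1 — eliminated
  U4 stuck-at-1: U1=1, U2=0, U3=1, U4=1 [stuck-at-1], U5=1, U6=1 → 1 — eliminated
  U3 stuck-at-0: U1=1, U2=0, U3=0 [stuck-at-0], U4=1, U5=1, U6=1 → 1 — eliminated
  U5 stuck-at-0: U1=1, U2=0, U3=1, U4=0, U5=0 [stuck-at-0], U6=0 → 0 — matches
Only U5 stuck-at-0 reproduces the observed 0.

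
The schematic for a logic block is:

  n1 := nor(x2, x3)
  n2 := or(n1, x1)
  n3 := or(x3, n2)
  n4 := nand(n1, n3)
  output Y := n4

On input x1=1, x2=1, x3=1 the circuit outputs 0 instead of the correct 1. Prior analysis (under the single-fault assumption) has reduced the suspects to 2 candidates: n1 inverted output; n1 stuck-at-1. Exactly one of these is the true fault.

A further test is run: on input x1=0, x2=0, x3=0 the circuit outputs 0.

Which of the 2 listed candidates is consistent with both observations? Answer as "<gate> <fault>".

n1 stuck-at-1

Evaluate each candidate on input x1=0, x2=0, x3=0:
  n1 inverted output: n1=0 [inverted output], n2=0, n3=0, n4=1 → 1 — eliminated
  n1 stuck-at-1: n1=1 [stuck-at-1], n2=1, n3=1, n4=0 → 0 — matches
Only n1 stuck-at-1 reproduces the observed 0.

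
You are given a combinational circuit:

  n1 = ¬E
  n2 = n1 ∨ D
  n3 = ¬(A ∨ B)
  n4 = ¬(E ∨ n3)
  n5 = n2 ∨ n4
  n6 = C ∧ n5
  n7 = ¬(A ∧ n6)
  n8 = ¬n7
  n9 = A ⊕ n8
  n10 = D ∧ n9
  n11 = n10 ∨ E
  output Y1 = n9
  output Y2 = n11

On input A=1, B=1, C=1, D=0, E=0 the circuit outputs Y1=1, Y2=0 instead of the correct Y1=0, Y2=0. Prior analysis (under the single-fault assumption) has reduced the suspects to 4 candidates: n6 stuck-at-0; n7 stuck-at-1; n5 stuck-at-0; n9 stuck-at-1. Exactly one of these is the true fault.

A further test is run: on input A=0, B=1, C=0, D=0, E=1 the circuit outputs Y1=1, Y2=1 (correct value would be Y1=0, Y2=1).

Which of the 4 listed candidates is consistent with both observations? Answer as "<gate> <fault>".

Evaluate each candidate on input A=0, B=1, C=0, D=0, E=1:
  n6 stuck-at-0: n1=0, n2=0, n3=0, n4=0, n5=0, n6=0 [stuck-at-0], n7=1, n8=0, n9=0, n10=0, n11=1 → Y1=0, Y2=1 — eliminated
  n7 stuck-at-1: n1=0, n2=0, n3=0, n4=0, n5=0, n6=0, n7=1 [stuck-at-1], n8=0, n9=0, n10=0, n11=1 → Y1=0, Y2=1 — eliminated
  n5 stuck-at-0: n1=0, n2=0, n3=0, n4=0, n5=0 [stuck-at-0], n6=0, n7=1, n8=0, n9=0, n10=0, n11=1 → Y1=0, Y2=1 — eliminated
  n9 stuck-at-1: n1=0, n2=0, n3=0, n4=0, n5=0, n6=0, n7=1, n8=0, n9=1 [stuck-at-1], n10=0, n11=1 → Y1=1, Y2=1 — matches
Only n9 stuck-at-1 reproduces the observed Y1=1, Y2=1.

n9 stuck-at-1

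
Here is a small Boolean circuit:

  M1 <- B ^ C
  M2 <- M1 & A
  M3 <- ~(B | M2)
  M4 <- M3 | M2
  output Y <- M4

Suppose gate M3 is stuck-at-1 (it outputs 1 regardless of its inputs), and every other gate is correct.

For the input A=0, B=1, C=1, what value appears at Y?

Propagate with M3 forced: M1=0, M2=0, M3=1 [stuck-at-1], M4=1.
So Y = 1. (Without the fault it would be 0.)

1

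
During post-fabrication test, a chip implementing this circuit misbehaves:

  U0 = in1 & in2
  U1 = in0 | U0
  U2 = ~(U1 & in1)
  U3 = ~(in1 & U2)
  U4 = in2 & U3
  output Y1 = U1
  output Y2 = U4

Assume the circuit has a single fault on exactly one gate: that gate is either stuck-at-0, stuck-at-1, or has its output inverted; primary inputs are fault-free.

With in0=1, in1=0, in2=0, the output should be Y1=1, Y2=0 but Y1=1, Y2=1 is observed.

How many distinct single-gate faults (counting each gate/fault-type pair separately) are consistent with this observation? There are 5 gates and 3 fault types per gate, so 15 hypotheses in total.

Fault-free: U0=0, U1=1, U2=1, U3=1, U4=0 → Y1=1, Y2=0. Observed Y1=1, Y2=1.
  U0: none of the 3 fault types match ✗
  U1: none of the 3 fault types match ✗
  U2: none of the 3 fault types match ✗
  U3: none of the 3 fault types match ✗
  U4: stuck-at-1, inverted output ✓; others ✗
Consistent faults: {U4 stuck-at-1, U4 inverted output} — 2 in all.

2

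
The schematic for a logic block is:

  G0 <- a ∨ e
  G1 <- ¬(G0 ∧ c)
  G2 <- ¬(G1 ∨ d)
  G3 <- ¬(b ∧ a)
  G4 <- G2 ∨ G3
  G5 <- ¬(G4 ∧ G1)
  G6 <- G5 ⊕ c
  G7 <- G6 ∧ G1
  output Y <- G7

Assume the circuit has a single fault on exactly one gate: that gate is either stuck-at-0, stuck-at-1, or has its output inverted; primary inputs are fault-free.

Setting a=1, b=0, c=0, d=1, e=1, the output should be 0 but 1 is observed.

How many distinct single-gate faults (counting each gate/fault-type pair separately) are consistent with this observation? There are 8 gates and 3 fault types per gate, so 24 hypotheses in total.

10

Fault-free: G0=1, G1=1, G2=0, G3=1, G4=1, G5=0, G6=0, G7=0 → 0. Observed 1.
  G0: none of the 3 fault types match ✗
  G1: none of the 3 fault types match ✗
  G2: none of the 3 fault types match ✗
  G3: stuck-at-0, inverted output ✓; others ✗
  G4: stuck-at-0, inverted output ✓; others ✗
  G5: stuck-at-1, inverted output ✓; others ✗
  G6: stuck-at-1, inverted output ✓; others ✗
  G7: stuck-at-1, inverted output ✓; others ✗
Consistent faults: {G3 stuck-at-0, G3 inverted output, G4 stuck-at-0, G4 inverted output, G5 stuck-at-1, G5 inverted output, G6 stuck-at-1, G6 inverted output, G7 stuck-at-1, G7 inverted output} — 10 in all.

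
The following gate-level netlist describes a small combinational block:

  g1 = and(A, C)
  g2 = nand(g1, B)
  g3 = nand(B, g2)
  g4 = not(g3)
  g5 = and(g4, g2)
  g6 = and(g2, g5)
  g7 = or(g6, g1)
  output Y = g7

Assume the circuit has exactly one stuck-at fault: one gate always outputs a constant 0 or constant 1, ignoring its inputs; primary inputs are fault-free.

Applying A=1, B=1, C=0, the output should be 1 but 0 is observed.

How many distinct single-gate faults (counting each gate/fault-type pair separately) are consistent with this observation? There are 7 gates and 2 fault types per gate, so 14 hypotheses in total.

6

Fault-free: g1=0, g2=1, g3=0, g4=1, g5=1, g6=1, g7=1 → 1. Observed 0.
  g1 stuck-at-0: output 1 ✗
  g1 stuck-at-1: output 1 ✗
  g2 stuck-at-0: output 0 ✓
  g2 stuck-at-1: output 1 ✗
  g3 stuck-at-0: output 1 ✗
  g3 stuck-at-1: output 0 ✓
  g4 stuck-at-0: output 0 ✓
  g4 stuck-at-1: output 1 ✗
  g5 stuck-at-0: output 0 ✓
  g5 stuck-at-1: output 1 ✗
  g6 stuck-at-0: output 0 ✓
  g6 stuck-at-1: output 1 ✗
  g7 stuck-at-0: output 0 ✓
  g7 stuck-at-1: output 1 ✗
Consistent faults: {g2 stuck-at-0, g3 stuck-at-1, g4 stuck-at-0, g5 stuck-at-0, g6 stuck-at-0, g7 stuck-at-0} — 6 in all.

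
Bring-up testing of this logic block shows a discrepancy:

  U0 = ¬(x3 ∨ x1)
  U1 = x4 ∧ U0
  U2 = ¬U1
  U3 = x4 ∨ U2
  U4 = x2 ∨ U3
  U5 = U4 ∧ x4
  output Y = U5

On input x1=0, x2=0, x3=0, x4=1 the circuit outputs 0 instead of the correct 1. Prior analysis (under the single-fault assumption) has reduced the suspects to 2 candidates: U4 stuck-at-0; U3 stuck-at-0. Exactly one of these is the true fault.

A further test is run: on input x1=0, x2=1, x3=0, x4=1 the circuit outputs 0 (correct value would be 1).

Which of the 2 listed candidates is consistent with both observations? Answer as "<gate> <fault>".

U4 stuck-at-0

Evaluate each candidate on input x1=0, x2=1, x3=0, x4=1:
  U4 stuck-at-0: U0=1, U1=1, U2=0, U3=1, U4=0 [stuck-at-0], U5=0 → 0 — matches
  U3 stuck-at-0: U0=1, U1=1, U2=0, U3=0 [stuck-at-0], U4=1, U5=1 → 1 — eliminated
Only U4 stuck-at-0 reproduces the observed 0.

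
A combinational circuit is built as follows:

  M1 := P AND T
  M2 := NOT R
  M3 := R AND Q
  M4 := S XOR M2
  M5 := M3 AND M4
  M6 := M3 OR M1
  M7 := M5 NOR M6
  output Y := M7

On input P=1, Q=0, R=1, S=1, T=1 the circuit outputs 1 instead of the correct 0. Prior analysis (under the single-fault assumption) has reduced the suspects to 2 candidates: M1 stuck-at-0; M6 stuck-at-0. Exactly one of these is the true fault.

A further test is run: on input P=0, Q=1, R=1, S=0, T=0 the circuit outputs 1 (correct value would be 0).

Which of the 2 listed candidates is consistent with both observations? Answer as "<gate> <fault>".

M6 stuck-at-0

Evaluate each candidate on input P=0, Q=1, R=1, S=0, T=0:
  M1 stuck-at-0: M1=0 [stuck-at-0], M2=0, M3=1, M4=0, M5=0, M6=1, M7=0 → 0 — eliminated
  M6 stuck-at-0: M1=0, M2=0, M3=1, M4=0, M5=0, M6=0 [stuck-at-0], M7=1 → 1 — matches
Only M6 stuck-at-0 reproduces the observed 1.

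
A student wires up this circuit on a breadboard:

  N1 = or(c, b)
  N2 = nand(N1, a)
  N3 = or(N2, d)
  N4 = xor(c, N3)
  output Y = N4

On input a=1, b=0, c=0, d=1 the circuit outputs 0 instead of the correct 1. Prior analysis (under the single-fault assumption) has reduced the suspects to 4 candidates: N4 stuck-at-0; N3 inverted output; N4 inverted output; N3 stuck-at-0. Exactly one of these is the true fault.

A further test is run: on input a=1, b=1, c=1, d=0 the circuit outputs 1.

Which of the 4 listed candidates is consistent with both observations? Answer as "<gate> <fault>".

Evaluate each candidate on input a=1, b=1, c=1, d=0:
  N4 stuck-at-0: N1=1, N2=0, N3=0, N4=0 [stuck-at-0] → 0 — eliminated
  N3 inverted output: N1=1, N2=0, N3=1 [inverted output], N4=0 → 0 — eliminated
  N4 inverted output: N1=1, N2=0, N3=0, N4=0 [inverted output] → 0 — eliminated
  N3 stuck-at-0: N1=1, N2=0, N3=0 [stuck-at-0], N4=1 → 1 — matches
Only N3 stuck-at-0 reproduces the observed 1.

N3 stuck-at-0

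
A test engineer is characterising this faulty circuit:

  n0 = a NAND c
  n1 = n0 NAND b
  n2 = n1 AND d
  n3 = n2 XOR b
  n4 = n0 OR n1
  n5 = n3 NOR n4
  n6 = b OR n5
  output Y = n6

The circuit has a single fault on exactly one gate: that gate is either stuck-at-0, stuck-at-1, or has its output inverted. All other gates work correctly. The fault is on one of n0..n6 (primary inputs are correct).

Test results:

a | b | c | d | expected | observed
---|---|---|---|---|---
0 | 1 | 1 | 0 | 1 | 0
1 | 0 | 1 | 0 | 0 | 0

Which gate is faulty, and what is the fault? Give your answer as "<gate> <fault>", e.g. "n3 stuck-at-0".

n6 stuck-at-0

Fault-free values for test 1 (a=0, b=1, c=1, d=0): n0=1, n1=0, n2=0, n3=1, n4=1, n5=0, n6=1, giving Y=1. Observed 0.
Test 1: faults giving observed 0 are {n6 stuck-at-0, n6 inverted output}.
Test 2 (a=1, b=0, c=1, d=0): fault-free n0=0, n1=1, n2=0, n3=0, n4=1, n5=0, n6=0 → 0; observed 0. Eliminates n6 inverted output.
Only n6 stuck-at-0 is consistent with every test.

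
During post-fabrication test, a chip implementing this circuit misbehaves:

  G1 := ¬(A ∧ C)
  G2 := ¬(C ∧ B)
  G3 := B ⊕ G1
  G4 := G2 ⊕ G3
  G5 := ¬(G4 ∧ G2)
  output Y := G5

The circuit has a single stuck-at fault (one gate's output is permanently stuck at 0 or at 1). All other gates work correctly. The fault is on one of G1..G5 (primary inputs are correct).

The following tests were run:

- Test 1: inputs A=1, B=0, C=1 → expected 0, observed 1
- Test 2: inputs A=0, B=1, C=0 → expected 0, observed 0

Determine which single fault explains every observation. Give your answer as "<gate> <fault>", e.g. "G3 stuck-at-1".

G1 stuck-at-1

Fault-free values for test 1 (A=1, B=0, C=1): G1=0, G2=1, G3=0, G4=1, G5=0, giving Y=0. Observed 1.
Test 1: faults giving observed 1 are {G1 stuck-at-1, G2 stuck-at-0, G3 stuck-at-1, G4 stuck-at-0, G5 stuck-at-1}.
Test 2 (A=0, B=1, C=0): fault-free G1=1, G2=1, G3=0, G4=1, G5=0 → 0; observed 0. Eliminates G2 stuck-at-0, G3 stuck-at-1, G4 stuck-at-0, G5 stuck-at-1.
Only G1 stuck-at-1 is consistent with every test.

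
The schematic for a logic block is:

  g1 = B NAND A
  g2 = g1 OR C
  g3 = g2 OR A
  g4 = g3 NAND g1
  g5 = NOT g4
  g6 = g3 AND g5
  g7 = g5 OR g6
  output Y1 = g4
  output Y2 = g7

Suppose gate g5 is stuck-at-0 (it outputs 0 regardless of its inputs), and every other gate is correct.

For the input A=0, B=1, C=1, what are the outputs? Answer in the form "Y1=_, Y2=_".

Propagate with g5 forced: g1=1, g2=1, g3=1, g4=0, g5=0 [stuck-at-0], g6=0, g7=0.
So the outputs are Y1=0, Y2=0. (Without the fault they would be Y1=0, Y2=1.)

Y1=0, Y2=0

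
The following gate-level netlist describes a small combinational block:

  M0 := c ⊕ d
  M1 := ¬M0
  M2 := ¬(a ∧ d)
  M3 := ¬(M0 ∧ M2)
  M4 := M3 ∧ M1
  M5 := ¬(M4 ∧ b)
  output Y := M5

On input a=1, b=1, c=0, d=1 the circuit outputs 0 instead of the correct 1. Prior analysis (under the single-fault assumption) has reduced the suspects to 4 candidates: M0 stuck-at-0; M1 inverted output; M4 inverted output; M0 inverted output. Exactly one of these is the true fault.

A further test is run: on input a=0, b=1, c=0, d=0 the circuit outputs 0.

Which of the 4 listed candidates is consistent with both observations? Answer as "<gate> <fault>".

M0 stuck-at-0

Evaluate each candidate on input a=0, b=1, c=0, d=0:
  M0 stuck-at-0: M0=0 [stuck-at-0], M1=1, M2=1, M3=1, M4=1, M5=0 → 0 — matches
  M1 inverted output: M0=0, M1=0 [inverted output], M2=1, M3=1, M4=0, M5=1 → 1 — eliminated
  M4 inverted output: M0=0, M1=1, M2=1, M3=1, M4=0 [inverted output], M5=1 → 1 — eliminated
  M0 inverted output: M0=1 [inverted output], M1=0, M2=1, M3=0, M4=0, M5=1 → 1 — eliminated
Only M0 stuck-at-0 reproduces the observed 0.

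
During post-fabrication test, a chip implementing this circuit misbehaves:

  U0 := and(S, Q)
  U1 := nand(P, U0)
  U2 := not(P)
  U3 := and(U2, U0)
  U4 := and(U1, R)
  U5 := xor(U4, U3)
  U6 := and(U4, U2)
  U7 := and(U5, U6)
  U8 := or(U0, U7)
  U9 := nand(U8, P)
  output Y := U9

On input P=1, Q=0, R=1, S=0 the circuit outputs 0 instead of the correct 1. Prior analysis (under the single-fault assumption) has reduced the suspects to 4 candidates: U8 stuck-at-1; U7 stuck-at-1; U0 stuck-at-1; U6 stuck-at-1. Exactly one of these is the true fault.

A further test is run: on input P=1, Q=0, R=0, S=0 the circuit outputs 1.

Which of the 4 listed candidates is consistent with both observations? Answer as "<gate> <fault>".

Evaluate each candidate on input P=1, Q=0, R=0, S=0:
  U8 stuck-at-1: U0=0, U1=1, U2=0, U3=0, U4=0, U5=0, U6=0, U7=0, U8=1 [stuck-at-1], U9=0 → 0 — eliminated
  U7 stuck-at-1: U0=0, U1=1, U2=0, U3=0, U4=0, U5=0, U6=0, U7=1 [stuck-at-1], U8=1, U9=0 → 0 — eliminated
  U0 stuck-at-1: U0=1 [stuck-at-1], U1=0, U2=0, U3=0, U4=0, U5=0, U6=0, U7=0, U8=1, U9=0 → 0 — eliminated
  U6 stuck-at-1: U0=0, U1=1, U2=0, U3=0, U4=0, U5=0, U6=1 [stuck-at-1], U7=0, U8=0, U9=1 → 1 — matches
Only U6 stuck-at-1 reproduces the observed 1.

U6 stuck-at-1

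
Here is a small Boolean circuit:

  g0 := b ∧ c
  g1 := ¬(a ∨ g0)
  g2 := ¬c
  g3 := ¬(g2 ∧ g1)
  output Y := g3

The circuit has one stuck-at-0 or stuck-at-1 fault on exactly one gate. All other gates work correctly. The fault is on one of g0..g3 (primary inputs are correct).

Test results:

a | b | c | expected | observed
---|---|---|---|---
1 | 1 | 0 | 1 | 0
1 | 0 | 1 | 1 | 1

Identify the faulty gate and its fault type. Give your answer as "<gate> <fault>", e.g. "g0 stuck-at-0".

g1 stuck-at-1

Fault-free values for test 1 (a=1, b=1, c=0): g0=0, g1=0, g2=1, g3=1, giving Y=1. Observed 0.
Test 1: faults giving observed 0 are {g1 stuck-at-1, g3 stuck-at-0}.
Test 2 (a=1, b=0, c=1): fault-free g0=0, g1=0, g2=0, g3=1 → 1; observed 1. Eliminates g3 stuck-at-0.
Only g1 stuck-at-1 is consistent with every test.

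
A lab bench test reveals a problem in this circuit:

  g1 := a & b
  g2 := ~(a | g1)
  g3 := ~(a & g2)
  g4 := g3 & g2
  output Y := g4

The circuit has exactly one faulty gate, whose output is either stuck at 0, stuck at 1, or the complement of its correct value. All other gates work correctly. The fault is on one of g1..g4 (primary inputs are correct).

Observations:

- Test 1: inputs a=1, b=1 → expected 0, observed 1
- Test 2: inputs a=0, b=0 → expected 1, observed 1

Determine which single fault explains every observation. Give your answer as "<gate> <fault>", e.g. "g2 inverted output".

g4 stuck-at-1

Fault-free values for test 1 (a=1, b=1): g1=1, g2=0, g3=1, g4=0, giving Y=0. Observed 1.
Test 1: faults giving observed 1 are {g4 stuck-at-1, g4 inverted output}.
Test 2 (a=0, b=0): fault-free g1=0, g2=1, g3=1, g4=1 → 1; observed 1. Eliminates g4 inverted output.
Only g4 stuck-at-1 is consistent with every test.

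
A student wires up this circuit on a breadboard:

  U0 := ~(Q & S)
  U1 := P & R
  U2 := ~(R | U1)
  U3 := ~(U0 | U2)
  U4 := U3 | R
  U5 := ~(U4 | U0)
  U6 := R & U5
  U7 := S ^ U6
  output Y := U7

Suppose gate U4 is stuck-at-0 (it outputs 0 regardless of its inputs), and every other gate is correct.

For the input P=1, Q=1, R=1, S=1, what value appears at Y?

Propagate with U4 forced: U0=0, U1=1, U2=0, U3=1, U4=0 [stuck-at-0], U5=1, U6=1, U7=0.
So Y = 0. (Without the fault it would be 1.)

0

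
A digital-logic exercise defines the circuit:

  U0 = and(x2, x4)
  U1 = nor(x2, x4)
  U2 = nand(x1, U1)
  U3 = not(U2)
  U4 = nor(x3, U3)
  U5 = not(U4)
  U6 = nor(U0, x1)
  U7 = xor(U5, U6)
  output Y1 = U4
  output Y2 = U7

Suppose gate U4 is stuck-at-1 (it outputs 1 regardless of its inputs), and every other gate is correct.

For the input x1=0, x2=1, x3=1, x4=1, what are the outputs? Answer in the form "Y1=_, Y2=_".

Propagate with U4 forced: U0=1, U1=0, U2=1, U3=0, U4=1 [stuck-at-1], U5=0, U6=0, U7=0.
So the outputs are Y1=1, Y2=0. (Without the fault they would be Y1=0, Y2=1.)

Y1=1, Y2=0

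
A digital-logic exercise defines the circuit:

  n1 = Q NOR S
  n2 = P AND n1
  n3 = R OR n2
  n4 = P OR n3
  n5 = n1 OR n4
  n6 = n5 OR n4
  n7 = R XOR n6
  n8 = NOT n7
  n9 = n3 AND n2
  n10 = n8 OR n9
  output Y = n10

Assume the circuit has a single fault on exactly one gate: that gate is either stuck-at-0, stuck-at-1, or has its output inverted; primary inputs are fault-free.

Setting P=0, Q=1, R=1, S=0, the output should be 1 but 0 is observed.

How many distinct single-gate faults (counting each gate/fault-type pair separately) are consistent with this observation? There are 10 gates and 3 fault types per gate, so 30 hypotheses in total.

12

Fault-free: n1=0, n2=0, n3=1, n4=1, n5=1, n6=1, n7=0, n8=1, n9=0, n10=1 → 1. Observed 0.
  n1: none of the 3 fault types match ✗
  n2: none of the 3 fault types match ✗
  n3: stuck-at-0, inverted output ✓; others ✗
  n4: stuck-at-0, inverted output ✓; others ✗
  n5: none of the 3 fault types match ✗
  n6: stuck-at-0, inverted output ✓; others ✗
  n7: stuck-at-1, inverted output ✓; others ✗
  n8: stuck-at-0, inverted output ✓; others ✗
  n9: none of the 3 fault types match ✗
  n10: stuck-at-0, inverted output ✓; others ✗
Consistent faults: {n3 stuck-at-0, n3 inverted output, n4 stuck-at-0, n4 inverted output, n6 stuck-at-0, n6 inverted output, n7 stuck-at-1, n7 inverted output, n8 stuck-at-0, n8 inverted output, n10 stuck-at-0, n10 inverted output} — 12 in all.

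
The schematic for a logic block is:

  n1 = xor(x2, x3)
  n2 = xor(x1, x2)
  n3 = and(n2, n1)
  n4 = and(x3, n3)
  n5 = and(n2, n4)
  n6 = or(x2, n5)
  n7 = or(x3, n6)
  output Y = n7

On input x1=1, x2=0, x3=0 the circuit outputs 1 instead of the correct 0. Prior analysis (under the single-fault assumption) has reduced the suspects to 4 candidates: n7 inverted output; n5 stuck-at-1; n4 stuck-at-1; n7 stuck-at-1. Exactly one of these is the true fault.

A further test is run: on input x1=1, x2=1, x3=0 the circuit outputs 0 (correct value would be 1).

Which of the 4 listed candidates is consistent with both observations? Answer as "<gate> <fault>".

Evaluate each candidate on input x1=1, x2=1, x3=0:
  n7 inverted output: n1=1, n2=0, n3=0, n4=0, n5=0, n6=1, n7=0 [inverted output] → 0 — matches
  n5 stuck-at-1: n1=1, n2=0, n3=0, n4=0, n5=1 [stuck-at-1], n6=1, n7=1 → 1 — eliminated
  n4 stuck-at-1: n1=1, n2=0, n3=0, n4=1 [stuck-at-1], n5=0, n6=1, n7=1 → 1 — eliminated
  n7 stuck-at-1: n1=1, n2=0, n3=0, n4=0, n5=0, n6=1, n7=1 [stuck-at-1] → 1 — eliminated
Only n7 inverted output reproduces the observed 0.

n7 inverted output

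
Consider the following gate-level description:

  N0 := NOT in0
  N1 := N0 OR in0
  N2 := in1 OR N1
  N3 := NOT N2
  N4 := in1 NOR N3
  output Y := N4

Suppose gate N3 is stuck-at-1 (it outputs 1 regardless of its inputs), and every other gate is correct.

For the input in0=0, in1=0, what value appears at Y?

0

Propagate with N3 forced: N0=1, N1=1, N2=1, N3=1 [stuck-at-1], N4=0.
So Y = 0. (Without the fault it would be 1.)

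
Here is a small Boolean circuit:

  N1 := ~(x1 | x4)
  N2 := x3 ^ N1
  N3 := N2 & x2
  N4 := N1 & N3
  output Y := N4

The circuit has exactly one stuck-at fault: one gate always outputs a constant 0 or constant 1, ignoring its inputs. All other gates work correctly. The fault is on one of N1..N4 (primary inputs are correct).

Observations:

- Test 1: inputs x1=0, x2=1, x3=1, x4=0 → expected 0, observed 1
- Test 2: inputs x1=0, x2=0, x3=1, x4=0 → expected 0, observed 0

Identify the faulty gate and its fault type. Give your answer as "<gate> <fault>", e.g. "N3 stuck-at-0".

N2 stuck-at-1

Fault-free values for test 1 (x1=0, x2=1, x3=1, x4=0): N1=1, N2=0, N3=0, N4=0, giving Y=0. Observed 1.
Test 1: faults giving observed 1 are {N2 stuck-at-1, N3 stuck-at-1, N4 stuck-at-1}.
Test 2 (x1=0, x2=0, x3=1, x4=0): fault-free N1=1, N2=0, N3=0, N4=0 → 0; observed 0. Eliminates N3 stuck-at-1, N4 stuck-at-1.
Only N2 stuck-at-1 is consistent with every test.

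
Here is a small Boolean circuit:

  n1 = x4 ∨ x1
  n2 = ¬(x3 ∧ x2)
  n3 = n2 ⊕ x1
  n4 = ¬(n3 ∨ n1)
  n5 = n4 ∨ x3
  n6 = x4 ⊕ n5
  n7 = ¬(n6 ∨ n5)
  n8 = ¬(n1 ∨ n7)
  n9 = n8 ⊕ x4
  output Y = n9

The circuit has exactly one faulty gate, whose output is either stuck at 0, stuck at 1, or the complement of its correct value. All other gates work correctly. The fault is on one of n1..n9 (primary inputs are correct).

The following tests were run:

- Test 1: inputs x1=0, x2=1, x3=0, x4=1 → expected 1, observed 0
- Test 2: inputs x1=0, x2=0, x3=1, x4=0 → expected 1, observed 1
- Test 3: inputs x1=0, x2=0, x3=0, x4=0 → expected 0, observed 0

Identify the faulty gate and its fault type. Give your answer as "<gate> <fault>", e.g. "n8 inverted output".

Fault-free values for test 1 (x1=0, x2=1, x3=0, x4=1): n1=1, n2=1, n3=1, n4=0, n5=0, n6=1, n7=0, n8=0, n9=1, giving Y=1. Observed 0.
Test 1: faults giving observed 0 are {n1 stuck-at-0, n1 inverted output, n8 stuck-at-1, n8 inverted output, n9 stuck-at-0, n9 inverted output}.
Test 2 (x1=0, x2=0, x3=1, x4=0): fault-free n1=0, n2=1, n3=1, n4=0, n5=1, n6=1, n7=0, n8=1, n9=1 → 1; observed 1. Eliminates n1 inverted output, n8 inverted output, n9 stuck-at-0, n9 inverted output.
Test 3 (x1=0, x2=0, x3=0, x4=0): fault-free n1=0, n2=1, n3=1, n4=0, n5=0, n6=0, n7=1, n8=0, n9=0 → 0; observed 0. Eliminates n8 stuck-at-1.
Only n1 stuck-at-0 is consistent with every test.

n1 stuck-at-0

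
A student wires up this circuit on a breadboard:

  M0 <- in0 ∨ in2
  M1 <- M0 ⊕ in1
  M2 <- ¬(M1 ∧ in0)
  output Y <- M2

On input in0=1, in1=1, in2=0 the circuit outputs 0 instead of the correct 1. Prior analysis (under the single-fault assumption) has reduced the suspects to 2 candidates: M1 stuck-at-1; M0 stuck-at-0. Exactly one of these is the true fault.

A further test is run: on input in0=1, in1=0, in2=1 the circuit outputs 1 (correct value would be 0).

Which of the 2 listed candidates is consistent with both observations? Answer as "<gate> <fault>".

Evaluate each candidate on input in0=1, in1=0, in2=1:
  M1 stuck-at-1: M0=1, M1=1 [stuck-at-1], M2=0 → 0 — eliminated
  M0 stuck-at-0: M0=0 [stuck-at-0], M1=0, M2=1 → 1 — matches
Only M0 stuck-at-0 reproduces the observed 1.

M0 stuck-at-0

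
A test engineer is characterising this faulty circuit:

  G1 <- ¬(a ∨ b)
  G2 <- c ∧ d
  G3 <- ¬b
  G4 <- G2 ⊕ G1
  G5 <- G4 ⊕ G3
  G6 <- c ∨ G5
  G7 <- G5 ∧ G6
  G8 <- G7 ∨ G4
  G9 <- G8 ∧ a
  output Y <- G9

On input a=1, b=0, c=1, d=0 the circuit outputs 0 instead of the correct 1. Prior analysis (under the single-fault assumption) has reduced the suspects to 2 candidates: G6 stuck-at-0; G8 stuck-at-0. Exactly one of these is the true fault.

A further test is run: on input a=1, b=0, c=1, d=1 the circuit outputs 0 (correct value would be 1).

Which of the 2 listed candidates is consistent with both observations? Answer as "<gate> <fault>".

G8 stuck-at-0

Evaluate each candidate on input a=1, b=0, c=1, d=1:
  G6 stuck-at-0: G1=0, G2=1, G3=1, G4=1, G5=0, G6=0 [stuck-at-0], G7=0, G8=1, G9=1 → 1 — eliminated
  G8 stuck-at-0: G1=0, G2=1, G3=1, G4=1, G5=0, G6=1, G7=0, G8=0 [stuck-at-0], G9=0 → 0 — matches
Only G8 stuck-at-0 reproduces the observed 0.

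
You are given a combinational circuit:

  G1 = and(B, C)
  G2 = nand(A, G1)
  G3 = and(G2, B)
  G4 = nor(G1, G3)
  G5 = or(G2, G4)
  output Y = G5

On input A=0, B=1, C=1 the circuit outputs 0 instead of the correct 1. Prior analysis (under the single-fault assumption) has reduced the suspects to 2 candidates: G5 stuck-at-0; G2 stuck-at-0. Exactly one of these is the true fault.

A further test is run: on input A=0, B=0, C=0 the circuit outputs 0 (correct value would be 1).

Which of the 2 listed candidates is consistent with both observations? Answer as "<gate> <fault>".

G5 stuck-at-0

Evaluate each candidate on input A=0, B=0, C=0:
  G5 stuck-at-0: G1=0, G2=1, G3=0, G4=1, G5=0 [stuck-at-0] → 0 — matches
  G2 stuck-at-0: G1=0, G2=0 [stuck-at-0], G3=0, G4=1, G5=1 → 1 — eliminated
Only G5 stuck-at-0 reproduces the observed 0.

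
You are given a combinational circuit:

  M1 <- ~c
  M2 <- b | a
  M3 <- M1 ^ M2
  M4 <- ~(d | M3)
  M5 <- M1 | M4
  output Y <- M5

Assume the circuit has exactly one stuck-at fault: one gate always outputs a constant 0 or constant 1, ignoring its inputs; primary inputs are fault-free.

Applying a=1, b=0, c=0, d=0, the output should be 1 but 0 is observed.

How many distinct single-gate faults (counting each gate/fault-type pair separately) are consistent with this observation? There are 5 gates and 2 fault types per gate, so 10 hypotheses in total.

Fault-free: M1=1, M2=1, M3=0, M4=1, M5=1 → 1. Observed 0.
  M1 stuck-at-0: output 0 ✓
  M1 stuck-at-1: output 1 ✗
  M2 stuck-at-0: output 1 ✗
  M2 stuck-at-1: output 1 ✗
  M3 stuck-at-0: output 1 ✗
  M3 stuck-at-1: output 1 ✗
  M4 stuck-at-0: output 1 ✗
  M4 stuck-at-1: output 1 ✗
  M5 stuck-at-0: output 0 ✓
  M5 stuck-at-1: output 1 ✗
Consistent faults: {M1 stuck-at-0, M5 stuck-at-0} — 2 in all.

2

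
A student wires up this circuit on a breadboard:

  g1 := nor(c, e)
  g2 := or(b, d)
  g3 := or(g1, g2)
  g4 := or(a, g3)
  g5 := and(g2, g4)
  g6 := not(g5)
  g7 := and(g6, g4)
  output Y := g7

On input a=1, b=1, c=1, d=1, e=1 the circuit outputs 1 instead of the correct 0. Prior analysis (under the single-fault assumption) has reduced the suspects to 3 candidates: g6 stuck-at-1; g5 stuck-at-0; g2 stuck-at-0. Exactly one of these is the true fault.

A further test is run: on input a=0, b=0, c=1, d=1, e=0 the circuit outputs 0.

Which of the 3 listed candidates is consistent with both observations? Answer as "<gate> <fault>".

Evaluate each candidate on input a=0, b=0, c=1, d=1, e=0:
  g6 stuck-at-1: g1=0, g2=1, g3=1, g4=1, g5=1, g6=1 [stuck-at-1], g7=1 → 1 — eliminated
  g5 stuck-at-0: g1=0, g2=1, g3=1, g4=1, g5=0 [stuck-at-0], g6=1, g7=1 → 1 — eliminated
  g2 stuck-at-0: g1=0, g2=0 [stuck-at-0], g3=0, g4=0, g5=0, g6=1, g7=0 → 0 — matches
Only g2 stuck-at-0 reproduces the observed 0.

g2 stuck-at-0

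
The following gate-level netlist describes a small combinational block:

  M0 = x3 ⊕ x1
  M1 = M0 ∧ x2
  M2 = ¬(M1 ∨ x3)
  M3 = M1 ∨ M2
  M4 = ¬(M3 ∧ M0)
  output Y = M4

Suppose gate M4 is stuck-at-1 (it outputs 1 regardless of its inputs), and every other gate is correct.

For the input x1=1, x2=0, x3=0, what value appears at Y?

Propagate with M4 forced: M0=1, M1=0, M2=1, M3=1, M4=1 [stuck-at-1].
So Y = 1. (Without the fault it would be 0.)

1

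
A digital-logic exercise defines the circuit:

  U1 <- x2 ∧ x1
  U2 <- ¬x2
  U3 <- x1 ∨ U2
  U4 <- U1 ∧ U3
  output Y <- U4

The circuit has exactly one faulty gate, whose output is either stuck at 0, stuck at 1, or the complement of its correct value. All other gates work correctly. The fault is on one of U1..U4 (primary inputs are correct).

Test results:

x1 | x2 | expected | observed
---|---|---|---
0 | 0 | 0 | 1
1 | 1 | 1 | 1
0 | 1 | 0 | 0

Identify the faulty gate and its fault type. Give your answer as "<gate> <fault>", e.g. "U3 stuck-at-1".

Fault-free values for test 1 (x1=0, x2=0): U1=0, U2=1, U3=1, U4=0, giving Y=0. Observed 1.
Test 1: faults giving observed 1 are {U1 stuck-at-1, U1 inverted output, U4 stuck-at-1, U4 inverted output}.
Test 2 (x1=1, x2=1): fault-free U1=1, U2=0, U3=1, U4=1 → 1; observed 1. Eliminates U1 inverted output, U4 inverted output.
Test 3 (x1=0, x2=1): fault-free U1=0, U2=0, U3=0, U4=0 → 0; observed 0. Eliminates U4 stuck-at-1.
Only U1 stuck-at-1 is consistent with every test.

U1 stuck-at-1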